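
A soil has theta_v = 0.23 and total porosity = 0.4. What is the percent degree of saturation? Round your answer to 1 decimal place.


Step 1: S = 100 * theta_v / n
Step 2: S = 100 * 0.23 / 0.4
Step 3: S = 57.5%

57.5


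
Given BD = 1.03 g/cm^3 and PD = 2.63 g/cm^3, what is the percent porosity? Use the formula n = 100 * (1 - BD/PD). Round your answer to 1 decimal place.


Step 1: Formula: n = 100 * (1 - BD / PD)
Step 2: n = 100 * (1 - 1.03 / 2.63)
Step 3: n = 100 * (1 - 0.39163)
Step 4: n = 60.8%

60.8


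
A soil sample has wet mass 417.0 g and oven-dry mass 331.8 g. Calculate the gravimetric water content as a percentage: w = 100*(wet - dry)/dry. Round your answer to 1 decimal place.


Step 1: Water mass = wet - dry = 417.0 - 331.8 = 85.2 g
Step 2: w = 100 * water mass / dry mass
Step 3: w = 100 * 85.2 / 331.8 = 25.7%

25.7


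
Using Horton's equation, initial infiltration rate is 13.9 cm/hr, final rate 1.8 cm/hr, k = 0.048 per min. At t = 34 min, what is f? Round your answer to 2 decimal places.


Step 1: f = fc + (f0 - fc) * exp(-k * t)
Step 2: exp(-0.048 * 34) = 0.195538
Step 3: f = 1.8 + (13.9 - 1.8) * 0.195538
Step 4: f = 1.8 + 12.1 * 0.195538
Step 5: f = 4.17 cm/hr

4.17


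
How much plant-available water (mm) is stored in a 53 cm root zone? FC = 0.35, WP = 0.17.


Step 1: Available water = (FC - WP) * depth * 10
Step 2: AW = (0.35 - 0.17) * 53 * 10
Step 3: AW = 0.18 * 53 * 10
Step 4: AW = 95.4 mm

95.4


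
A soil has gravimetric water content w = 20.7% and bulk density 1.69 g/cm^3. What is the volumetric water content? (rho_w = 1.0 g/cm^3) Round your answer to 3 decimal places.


Step 1: theta = (w / 100) * BD / rho_w
Step 2: theta = (20.7 / 100) * 1.69 / 1.0
Step 3: theta = 0.207 * 1.69
Step 4: theta = 0.35

0.35


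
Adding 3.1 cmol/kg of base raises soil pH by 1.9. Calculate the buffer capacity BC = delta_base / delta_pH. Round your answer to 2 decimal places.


Step 1: BC = change in base / change in pH
Step 2: BC = 3.1 / 1.9
Step 3: BC = 1.63 cmol/(kg*pH unit)

1.63


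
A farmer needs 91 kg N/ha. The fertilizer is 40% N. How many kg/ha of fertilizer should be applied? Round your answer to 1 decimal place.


Step 1: Fertilizer rate = target N / (N content / 100)
Step 2: Rate = 91 / (40 / 100)
Step 3: Rate = 91 / 0.4
Step 4: Rate = 227.5 kg/ha

227.5


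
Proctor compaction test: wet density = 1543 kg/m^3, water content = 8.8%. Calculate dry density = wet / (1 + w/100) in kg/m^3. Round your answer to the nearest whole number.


Step 1: Dry density = wet density / (1 + w/100)
Step 2: Dry density = 1543 / (1 + 8.8/100)
Step 3: Dry density = 1543 / 1.088
Step 4: Dry density = 1418 kg/m^3

1418


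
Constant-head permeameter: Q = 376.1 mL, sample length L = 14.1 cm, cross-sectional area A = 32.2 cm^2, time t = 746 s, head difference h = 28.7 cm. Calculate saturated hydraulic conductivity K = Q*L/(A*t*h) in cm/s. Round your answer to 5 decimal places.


Step 1: K = Q * L / (A * t * h)
Step 2: Numerator = 376.1 * 14.1 = 5303.01
Step 3: Denominator = 32.2 * 746 * 28.7 = 689408.44
Step 4: K = 5303.01 / 689408.44 = 0.00769 cm/s

0.00769


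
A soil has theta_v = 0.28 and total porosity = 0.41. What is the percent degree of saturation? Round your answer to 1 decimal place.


Step 1: S = 100 * theta_v / n
Step 2: S = 100 * 0.28 / 0.41
Step 3: S = 68.3%

68.3


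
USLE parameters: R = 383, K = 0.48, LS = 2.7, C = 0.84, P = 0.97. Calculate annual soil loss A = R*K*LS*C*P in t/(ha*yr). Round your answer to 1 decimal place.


Step 1: A = R * K * LS * C * P
Step 2: R * K = 383 * 0.48 = 183.84
Step 3: (R*K) * LS = 183.84 * 2.7 = 496.368
Step 4: * C * P = 496.368 * 0.84 * 0.97 = 404.4
Step 5: A = 404.4 t/(ha*yr)

404.4


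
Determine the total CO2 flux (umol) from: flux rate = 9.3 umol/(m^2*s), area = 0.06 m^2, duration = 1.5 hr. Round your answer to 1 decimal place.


Step 1: Convert time to seconds: 1.5 hr * 3600 = 5400.0 s
Step 2: Total = flux * area * time_s
Step 3: Total = 9.3 * 0.06 * 5400.0
Step 4: Total = 3013.2 umol

3013.2


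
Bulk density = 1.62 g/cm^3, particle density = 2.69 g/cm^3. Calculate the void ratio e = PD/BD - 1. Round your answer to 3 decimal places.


Step 1: e = PD / BD - 1
Step 2: e = 2.69 / 1.62 - 1
Step 3: e = 1.66049 - 1
Step 4: e = 0.66

0.66


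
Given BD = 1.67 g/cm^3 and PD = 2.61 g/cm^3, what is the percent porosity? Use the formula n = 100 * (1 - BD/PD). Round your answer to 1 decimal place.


Step 1: Formula: n = 100 * (1 - BD / PD)
Step 2: n = 100 * (1 - 1.67 / 2.61)
Step 3: n = 100 * (1 - 0.63985)
Step 4: n = 36.0%

36.0


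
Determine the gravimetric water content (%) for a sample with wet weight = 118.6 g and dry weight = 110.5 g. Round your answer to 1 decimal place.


Step 1: Water mass = wet - dry = 118.6 - 110.5 = 8.1 g
Step 2: w = 100 * water mass / dry mass
Step 3: w = 100 * 8.1 / 110.5 = 7.3%

7.3


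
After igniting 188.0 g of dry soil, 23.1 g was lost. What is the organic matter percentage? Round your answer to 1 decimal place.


Step 1: OM% = 100 * LOI / sample mass
Step 2: OM = 100 * 23.1 / 188.0
Step 3: OM = 12.3%

12.3


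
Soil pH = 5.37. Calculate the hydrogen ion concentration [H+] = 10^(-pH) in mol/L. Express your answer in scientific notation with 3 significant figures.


Step 1: [H+] = 10^(-pH)
Step 2: [H+] = 10^(-5.37)
Step 3: [H+] = 4.27e-06 mol/L

4.27e-06


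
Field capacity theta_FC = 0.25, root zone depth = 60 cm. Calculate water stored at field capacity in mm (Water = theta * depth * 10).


Step 1: Water (mm) = theta_FC * depth (cm) * 10
Step 2: Water = 0.25 * 60 * 10
Step 3: Water = 150.0 mm

150.0


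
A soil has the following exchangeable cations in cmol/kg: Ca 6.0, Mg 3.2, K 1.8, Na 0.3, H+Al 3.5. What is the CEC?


Step 1: CEC = Ca + Mg + K + Na + (H+Al)
Step 2: CEC = 6.0 + 3.2 + 1.8 + 0.3 + 3.5
Step 3: CEC = 14.8 cmol/kg

14.8


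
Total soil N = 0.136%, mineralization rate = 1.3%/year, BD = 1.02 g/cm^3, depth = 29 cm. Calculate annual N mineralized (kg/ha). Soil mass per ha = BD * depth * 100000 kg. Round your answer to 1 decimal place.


Step 1: Soil mass per ha = BD * depth * 100000 = 1.02 * 29 * 100000 = 2958000 kg
Step 2: Total N pool = soil mass * N%/100 = 2958000 * 0.136/100 = 4022.88 kg/ha
Step 3: N mineralized = N pool * rate%/100 = 4022.88 * 1.3/100 = 52.3 kg/ha/yr

52.3


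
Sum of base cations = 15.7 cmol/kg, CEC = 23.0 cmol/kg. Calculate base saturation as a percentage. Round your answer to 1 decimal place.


Step 1: BS = 100 * (sum of bases) / CEC
Step 2: BS = 100 * 15.7 / 23.0
Step 3: BS = 68.3%

68.3


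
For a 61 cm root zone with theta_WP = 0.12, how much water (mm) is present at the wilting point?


Step 1: Water (mm) = theta_WP * depth * 10
Step 2: Water = 0.12 * 61 * 10
Step 3: Water = 73.2 mm

73.2


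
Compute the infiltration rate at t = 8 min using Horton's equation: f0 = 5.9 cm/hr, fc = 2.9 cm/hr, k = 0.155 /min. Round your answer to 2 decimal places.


Step 1: f = fc + (f0 - fc) * exp(-k * t)
Step 2: exp(-0.155 * 8) = 0.289384
Step 3: f = 2.9 + (5.9 - 2.9) * 0.289384
Step 4: f = 2.9 + 3.0 * 0.289384
Step 5: f = 3.77 cm/hr

3.77


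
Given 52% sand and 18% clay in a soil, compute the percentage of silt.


Step 1: sand + silt + clay = 100%
Step 2: silt = 100 - sand - clay
Step 3: silt = 100 - 52 - 18
Step 4: silt = 30%

30


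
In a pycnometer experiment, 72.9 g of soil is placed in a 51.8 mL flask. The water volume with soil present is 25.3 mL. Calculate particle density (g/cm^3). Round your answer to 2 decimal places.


Step 1: Volume of solids = flask volume - water volume with soil
Step 2: V_solids = 51.8 - 25.3 = 26.5 mL
Step 3: Particle density = mass / V_solids = 72.9 / 26.5 = 2.75 g/cm^3

2.75


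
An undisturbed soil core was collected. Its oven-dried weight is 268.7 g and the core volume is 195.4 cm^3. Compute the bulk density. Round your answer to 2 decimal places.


Step 1: Identify the formula: BD = dry mass / volume
Step 2: Substitute values: BD = 268.7 / 195.4
Step 3: BD = 1.38 g/cm^3

1.38


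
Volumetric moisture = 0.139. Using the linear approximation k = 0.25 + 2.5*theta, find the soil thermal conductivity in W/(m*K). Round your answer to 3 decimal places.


Step 1: k = 0.25 + 2.5 * theta
Step 2: k = 0.25 + 2.5 * 0.139
Step 3: k = 0.25 + 0.348
Step 4: k = 0.598 W/(m*K)

0.598


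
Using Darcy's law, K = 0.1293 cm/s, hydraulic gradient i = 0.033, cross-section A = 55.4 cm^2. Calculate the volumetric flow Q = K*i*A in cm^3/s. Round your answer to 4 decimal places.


Step 1: Apply Darcy's law: Q = K * i * A
Step 2: Q = 0.1293 * 0.033 * 55.4
Step 3: Q = 0.2364 cm^3/s

0.2364


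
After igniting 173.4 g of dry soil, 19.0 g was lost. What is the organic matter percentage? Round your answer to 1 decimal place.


Step 1: OM% = 100 * LOI / sample mass
Step 2: OM = 100 * 19.0 / 173.4
Step 3: OM = 11.0%

11.0


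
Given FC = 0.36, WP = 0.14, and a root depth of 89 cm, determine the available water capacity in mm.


Step 1: Available water = (FC - WP) * depth * 10
Step 2: AW = (0.36 - 0.14) * 89 * 10
Step 3: AW = 0.22 * 89 * 10
Step 4: AW = 195.8 mm

195.8


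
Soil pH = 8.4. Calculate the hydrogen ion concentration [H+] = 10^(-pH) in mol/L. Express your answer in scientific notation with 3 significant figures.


Step 1: [H+] = 10^(-pH)
Step 2: [H+] = 10^(-8.4)
Step 3: [H+] = 3.98e-09 mol/L

3.98e-09


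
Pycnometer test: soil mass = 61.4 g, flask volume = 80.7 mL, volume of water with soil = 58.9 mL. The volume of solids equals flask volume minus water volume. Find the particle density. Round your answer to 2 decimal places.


Step 1: Volume of solids = flask volume - water volume with soil
Step 2: V_solids = 80.7 - 58.9 = 21.8 mL
Step 3: Particle density = mass / V_solids = 61.4 / 21.8 = 2.82 g/cm^3

2.82


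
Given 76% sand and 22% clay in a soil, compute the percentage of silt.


Step 1: sand + silt + clay = 100%
Step 2: silt = 100 - sand - clay
Step 3: silt = 100 - 76 - 22
Step 4: silt = 2%

2


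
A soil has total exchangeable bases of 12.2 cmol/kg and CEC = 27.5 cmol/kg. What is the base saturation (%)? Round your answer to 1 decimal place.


Step 1: BS = 100 * (sum of bases) / CEC
Step 2: BS = 100 * 12.2 / 27.5
Step 3: BS = 44.4%

44.4


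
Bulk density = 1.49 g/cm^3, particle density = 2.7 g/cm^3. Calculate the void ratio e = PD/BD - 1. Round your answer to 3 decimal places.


Step 1: e = PD / BD - 1
Step 2: e = 2.7 / 1.49 - 1
Step 3: e = 1.81208 - 1
Step 4: e = 0.812

0.812


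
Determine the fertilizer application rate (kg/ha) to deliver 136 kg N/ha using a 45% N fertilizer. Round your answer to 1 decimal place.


Step 1: Fertilizer rate = target N / (N content / 100)
Step 2: Rate = 136 / (45 / 100)
Step 3: Rate = 136 / 0.45
Step 4: Rate = 302.2 kg/ha

302.2


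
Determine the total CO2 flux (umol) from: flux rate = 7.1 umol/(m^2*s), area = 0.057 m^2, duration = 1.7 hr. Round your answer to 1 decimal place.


Step 1: Convert time to seconds: 1.7 hr * 3600 = 6120.0 s
Step 2: Total = flux * area * time_s
Step 3: Total = 7.1 * 0.057 * 6120.0
Step 4: Total = 2476.8 umol

2476.8


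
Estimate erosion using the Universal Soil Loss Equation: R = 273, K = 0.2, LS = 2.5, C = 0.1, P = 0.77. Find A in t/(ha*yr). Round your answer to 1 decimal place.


Step 1: A = R * K * LS * C * P
Step 2: R * K = 273 * 0.2 = 54.6
Step 3: (R*K) * LS = 54.6 * 2.5 = 136.5
Step 4: * C * P = 136.5 * 0.1 * 0.77 = 10.5
Step 5: A = 10.5 t/(ha*yr)

10.5


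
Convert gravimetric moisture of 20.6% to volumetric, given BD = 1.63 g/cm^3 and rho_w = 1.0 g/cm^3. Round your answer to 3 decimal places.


Step 1: theta = (w / 100) * BD / rho_w
Step 2: theta = (20.6 / 100) * 1.63 / 1.0
Step 3: theta = 0.206 * 1.63
Step 4: theta = 0.336

0.336


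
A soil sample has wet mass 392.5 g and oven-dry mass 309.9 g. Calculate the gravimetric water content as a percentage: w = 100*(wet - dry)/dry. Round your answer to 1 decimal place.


Step 1: Water mass = wet - dry = 392.5 - 309.9 = 82.6 g
Step 2: w = 100 * water mass / dry mass
Step 3: w = 100 * 82.6 / 309.9 = 26.7%

26.7


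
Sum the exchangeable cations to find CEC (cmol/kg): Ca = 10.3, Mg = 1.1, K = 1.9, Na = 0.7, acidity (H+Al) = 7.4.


Step 1: CEC = Ca + Mg + K + Na + (H+Al)
Step 2: CEC = 10.3 + 1.1 + 1.9 + 0.7 + 7.4
Step 3: CEC = 21.4 cmol/kg

21.4


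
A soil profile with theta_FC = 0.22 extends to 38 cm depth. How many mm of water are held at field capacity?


Step 1: Water (mm) = theta_FC * depth (cm) * 10
Step 2: Water = 0.22 * 38 * 10
Step 3: Water = 83.6 mm

83.6


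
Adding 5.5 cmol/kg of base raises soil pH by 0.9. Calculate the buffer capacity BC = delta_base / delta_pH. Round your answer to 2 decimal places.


Step 1: BC = change in base / change in pH
Step 2: BC = 5.5 / 0.9
Step 3: BC = 6.11 cmol/(kg*pH unit)

6.11


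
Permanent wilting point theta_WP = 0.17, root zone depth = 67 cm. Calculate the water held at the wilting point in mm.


Step 1: Water (mm) = theta_WP * depth * 10
Step 2: Water = 0.17 * 67 * 10
Step 3: Water = 113.9 mm

113.9


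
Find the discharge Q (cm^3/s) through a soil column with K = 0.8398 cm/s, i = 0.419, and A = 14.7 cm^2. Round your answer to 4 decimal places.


Step 1: Apply Darcy's law: Q = K * i * A
Step 2: Q = 0.8398 * 0.419 * 14.7
Step 3: Q = 5.1726 cm^3/s

5.1726


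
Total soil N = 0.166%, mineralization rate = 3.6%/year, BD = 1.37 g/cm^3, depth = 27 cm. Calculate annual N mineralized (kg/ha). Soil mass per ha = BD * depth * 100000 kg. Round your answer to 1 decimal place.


Step 1: Soil mass per ha = BD * depth * 100000 = 1.37 * 27 * 100000 = 3699000 kg
Step 2: Total N pool = soil mass * N%/100 = 3699000 * 0.166/100 = 6140.34 kg/ha
Step 3: N mineralized = N pool * rate%/100 = 6140.34 * 3.6/100 = 221.1 kg/ha/yr

221.1


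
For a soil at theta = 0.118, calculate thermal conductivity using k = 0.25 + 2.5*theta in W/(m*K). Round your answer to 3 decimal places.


Step 1: k = 0.25 + 2.5 * theta
Step 2: k = 0.25 + 2.5 * 0.118
Step 3: k = 0.25 + 0.295
Step 4: k = 0.545 W/(m*K)

0.545


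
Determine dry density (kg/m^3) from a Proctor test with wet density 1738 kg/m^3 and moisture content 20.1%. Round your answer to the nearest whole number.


Step 1: Dry density = wet density / (1 + w/100)
Step 2: Dry density = 1738 / (1 + 20.1/100)
Step 3: Dry density = 1738 / 1.201
Step 4: Dry density = 1447 kg/m^3

1447


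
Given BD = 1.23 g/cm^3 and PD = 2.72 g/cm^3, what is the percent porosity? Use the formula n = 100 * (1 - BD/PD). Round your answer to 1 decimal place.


Step 1: Formula: n = 100 * (1 - BD / PD)
Step 2: n = 100 * (1 - 1.23 / 2.72)
Step 3: n = 100 * (1 - 0.45221)
Step 4: n = 54.8%

54.8


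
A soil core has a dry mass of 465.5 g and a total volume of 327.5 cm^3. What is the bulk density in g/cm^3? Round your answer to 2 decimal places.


Step 1: Identify the formula: BD = dry mass / volume
Step 2: Substitute values: BD = 465.5 / 327.5
Step 3: BD = 1.42 g/cm^3

1.42


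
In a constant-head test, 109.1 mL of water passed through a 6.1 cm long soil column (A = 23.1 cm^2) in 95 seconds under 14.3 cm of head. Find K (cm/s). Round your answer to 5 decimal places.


Step 1: K = Q * L / (A * t * h)
Step 2: Numerator = 109.1 * 6.1 = 665.51
Step 3: Denominator = 23.1 * 95 * 14.3 = 31381.35
Step 4: K = 665.51 / 31381.35 = 0.02121 cm/s

0.02121


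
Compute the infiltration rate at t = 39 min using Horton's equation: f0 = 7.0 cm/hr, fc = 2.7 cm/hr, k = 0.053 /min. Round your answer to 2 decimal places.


Step 1: f = fc + (f0 - fc) * exp(-k * t)
Step 2: exp(-0.053 * 39) = 0.126565
Step 3: f = 2.7 + (7.0 - 2.7) * 0.126565
Step 4: f = 2.7 + 4.3 * 0.126565
Step 5: f = 3.24 cm/hr

3.24


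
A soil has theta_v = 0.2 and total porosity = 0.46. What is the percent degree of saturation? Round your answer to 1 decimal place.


Step 1: S = 100 * theta_v / n
Step 2: S = 100 * 0.2 / 0.46
Step 3: S = 43.5%

43.5


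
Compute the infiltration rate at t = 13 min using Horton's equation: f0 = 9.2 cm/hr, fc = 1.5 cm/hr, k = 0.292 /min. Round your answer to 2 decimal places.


Step 1: f = fc + (f0 - fc) * exp(-k * t)
Step 2: exp(-0.292 * 13) = 0.02246
Step 3: f = 1.5 + (9.2 - 1.5) * 0.02246
Step 4: f = 1.5 + 7.7 * 0.02246
Step 5: f = 1.67 cm/hr

1.67


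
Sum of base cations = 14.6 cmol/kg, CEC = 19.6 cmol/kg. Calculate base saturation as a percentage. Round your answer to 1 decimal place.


Step 1: BS = 100 * (sum of bases) / CEC
Step 2: BS = 100 * 14.6 / 19.6
Step 3: BS = 74.5%

74.5


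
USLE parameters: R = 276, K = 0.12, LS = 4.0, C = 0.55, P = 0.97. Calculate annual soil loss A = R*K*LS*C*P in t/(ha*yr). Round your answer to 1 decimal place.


Step 1: A = R * K * LS * C * P
Step 2: R * K = 276 * 0.12 = 33.12
Step 3: (R*K) * LS = 33.12 * 4.0 = 132.48
Step 4: * C * P = 132.48 * 0.55 * 0.97 = 70.7
Step 5: A = 70.7 t/(ha*yr)

70.7


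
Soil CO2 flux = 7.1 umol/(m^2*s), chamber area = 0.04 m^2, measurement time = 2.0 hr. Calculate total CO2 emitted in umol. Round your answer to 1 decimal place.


Step 1: Convert time to seconds: 2.0 hr * 3600 = 7200.0 s
Step 2: Total = flux * area * time_s
Step 3: Total = 7.1 * 0.04 * 7200.0
Step 4: Total = 2044.8 umol

2044.8


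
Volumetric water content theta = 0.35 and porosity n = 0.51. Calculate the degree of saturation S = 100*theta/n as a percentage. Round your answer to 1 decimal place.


Step 1: S = 100 * theta_v / n
Step 2: S = 100 * 0.35 / 0.51
Step 3: S = 68.6%

68.6


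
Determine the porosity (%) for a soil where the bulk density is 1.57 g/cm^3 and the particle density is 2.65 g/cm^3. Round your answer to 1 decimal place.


Step 1: Formula: n = 100 * (1 - BD / PD)
Step 2: n = 100 * (1 - 1.57 / 2.65)
Step 3: n = 100 * (1 - 0.59245)
Step 4: n = 40.8%

40.8


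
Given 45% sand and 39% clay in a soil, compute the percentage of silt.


Step 1: sand + silt + clay = 100%
Step 2: silt = 100 - sand - clay
Step 3: silt = 100 - 45 - 39
Step 4: silt = 16%

16


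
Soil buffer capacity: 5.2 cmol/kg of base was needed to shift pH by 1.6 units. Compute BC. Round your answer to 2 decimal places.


Step 1: BC = change in base / change in pH
Step 2: BC = 5.2 / 1.6
Step 3: BC = 3.25 cmol/(kg*pH unit)

3.25


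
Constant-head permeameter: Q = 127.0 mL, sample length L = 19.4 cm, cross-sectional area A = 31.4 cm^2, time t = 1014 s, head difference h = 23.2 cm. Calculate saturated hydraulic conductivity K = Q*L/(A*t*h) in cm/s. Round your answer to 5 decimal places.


Step 1: K = Q * L / (A * t * h)
Step 2: Numerator = 127.0 * 19.4 = 2463.8
Step 3: Denominator = 31.4 * 1014 * 23.2 = 738678.72
Step 4: K = 2463.8 / 738678.72 = 0.00334 cm/s

0.00334


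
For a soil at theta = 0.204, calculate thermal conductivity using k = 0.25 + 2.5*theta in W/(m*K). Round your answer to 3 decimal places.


Step 1: k = 0.25 + 2.5 * theta
Step 2: k = 0.25 + 2.5 * 0.204
Step 3: k = 0.25 + 0.51
Step 4: k = 0.76 W/(m*K)

0.76


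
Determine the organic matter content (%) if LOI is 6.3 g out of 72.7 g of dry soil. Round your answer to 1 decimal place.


Step 1: OM% = 100 * LOI / sample mass
Step 2: OM = 100 * 6.3 / 72.7
Step 3: OM = 8.7%

8.7


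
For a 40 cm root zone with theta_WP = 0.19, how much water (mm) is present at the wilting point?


Step 1: Water (mm) = theta_WP * depth * 10
Step 2: Water = 0.19 * 40 * 10
Step 3: Water = 76.0 mm

76.0


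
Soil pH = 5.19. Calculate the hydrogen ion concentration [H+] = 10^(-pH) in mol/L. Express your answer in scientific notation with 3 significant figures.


Step 1: [H+] = 10^(-pH)
Step 2: [H+] = 10^(-5.19)
Step 3: [H+] = 6.46e-06 mol/L

6.46e-06


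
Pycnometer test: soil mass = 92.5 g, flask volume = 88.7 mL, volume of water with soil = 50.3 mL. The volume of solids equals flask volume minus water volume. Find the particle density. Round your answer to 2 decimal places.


Step 1: Volume of solids = flask volume - water volume with soil
Step 2: V_solids = 88.7 - 50.3 = 38.4 mL
Step 3: Particle density = mass / V_solids = 92.5 / 38.4 = 2.41 g/cm^3

2.41


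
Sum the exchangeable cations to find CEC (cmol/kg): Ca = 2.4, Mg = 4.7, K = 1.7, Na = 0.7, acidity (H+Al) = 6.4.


Step 1: CEC = Ca + Mg + K + Na + (H+Al)
Step 2: CEC = 2.4 + 4.7 + 1.7 + 0.7 + 6.4
Step 3: CEC = 15.9 cmol/kg

15.9


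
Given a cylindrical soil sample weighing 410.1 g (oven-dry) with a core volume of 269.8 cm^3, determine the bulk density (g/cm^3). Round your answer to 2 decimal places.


Step 1: Identify the formula: BD = dry mass / volume
Step 2: Substitute values: BD = 410.1 / 269.8
Step 3: BD = 1.52 g/cm^3

1.52


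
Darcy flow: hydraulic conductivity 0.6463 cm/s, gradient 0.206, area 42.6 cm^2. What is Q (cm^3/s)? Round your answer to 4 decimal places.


Step 1: Apply Darcy's law: Q = K * i * A
Step 2: Q = 0.6463 * 0.206 * 42.6
Step 3: Q = 5.6717 cm^3/s

5.6717


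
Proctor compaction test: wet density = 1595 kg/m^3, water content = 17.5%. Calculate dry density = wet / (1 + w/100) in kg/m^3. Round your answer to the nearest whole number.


Step 1: Dry density = wet density / (1 + w/100)
Step 2: Dry density = 1595 / (1 + 17.5/100)
Step 3: Dry density = 1595 / 1.175
Step 4: Dry density = 1357 kg/m^3

1357


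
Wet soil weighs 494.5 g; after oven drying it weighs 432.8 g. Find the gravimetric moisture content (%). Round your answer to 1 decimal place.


Step 1: Water mass = wet - dry = 494.5 - 432.8 = 61.7 g
Step 2: w = 100 * water mass / dry mass
Step 3: w = 100 * 61.7 / 432.8 = 14.3%

14.3


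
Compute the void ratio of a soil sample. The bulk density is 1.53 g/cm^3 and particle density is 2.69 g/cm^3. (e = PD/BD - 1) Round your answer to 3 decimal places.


Step 1: e = PD / BD - 1
Step 2: e = 2.69 / 1.53 - 1
Step 3: e = 1.75817 - 1
Step 4: e = 0.758

0.758


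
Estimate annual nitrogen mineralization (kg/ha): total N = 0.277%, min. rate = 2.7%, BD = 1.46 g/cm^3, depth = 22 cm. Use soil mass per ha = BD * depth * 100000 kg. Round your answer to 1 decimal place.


Step 1: Soil mass per ha = BD * depth * 100000 = 1.46 * 22 * 100000 = 3212000 kg
Step 2: Total N pool = soil mass * N%/100 = 3212000 * 0.277/100 = 8897.24 kg/ha
Step 3: N mineralized = N pool * rate%/100 = 8897.24 * 2.7/100 = 240.2 kg/ha/yr

240.2


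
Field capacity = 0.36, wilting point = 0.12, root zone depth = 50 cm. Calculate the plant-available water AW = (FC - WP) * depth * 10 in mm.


Step 1: Available water = (FC - WP) * depth * 10
Step 2: AW = (0.36 - 0.12) * 50 * 10
Step 3: AW = 0.24 * 50 * 10
Step 4: AW = 120.0 mm

120.0


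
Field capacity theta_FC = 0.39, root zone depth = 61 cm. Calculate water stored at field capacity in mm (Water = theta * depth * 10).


Step 1: Water (mm) = theta_FC * depth (cm) * 10
Step 2: Water = 0.39 * 61 * 10
Step 3: Water = 237.9 mm

237.9


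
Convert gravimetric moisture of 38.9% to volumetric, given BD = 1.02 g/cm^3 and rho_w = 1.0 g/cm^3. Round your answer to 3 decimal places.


Step 1: theta = (w / 100) * BD / rho_w
Step 2: theta = (38.9 / 100) * 1.02 / 1.0
Step 3: theta = 0.389 * 1.02
Step 4: theta = 0.397

0.397


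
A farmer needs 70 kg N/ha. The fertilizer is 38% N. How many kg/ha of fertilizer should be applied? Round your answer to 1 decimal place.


Step 1: Fertilizer rate = target N / (N content / 100)
Step 2: Rate = 70 / (38 / 100)
Step 3: Rate = 70 / 0.38
Step 4: Rate = 184.2 kg/ha

184.2


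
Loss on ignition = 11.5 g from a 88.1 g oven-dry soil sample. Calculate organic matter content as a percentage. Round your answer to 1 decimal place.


Step 1: OM% = 100 * LOI / sample mass
Step 2: OM = 100 * 11.5 / 88.1
Step 3: OM = 13.1%

13.1


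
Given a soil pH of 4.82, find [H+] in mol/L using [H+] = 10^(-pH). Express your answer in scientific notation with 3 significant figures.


Step 1: [H+] = 10^(-pH)
Step 2: [H+] = 10^(-4.82)
Step 3: [H+] = 1.51e-05 mol/L

1.51e-05


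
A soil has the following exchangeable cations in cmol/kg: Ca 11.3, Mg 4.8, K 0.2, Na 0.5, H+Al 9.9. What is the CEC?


Step 1: CEC = Ca + Mg + K + Na + (H+Al)
Step 2: CEC = 11.3 + 4.8 + 0.2 + 0.5 + 9.9
Step 3: CEC = 26.7 cmol/kg

26.7


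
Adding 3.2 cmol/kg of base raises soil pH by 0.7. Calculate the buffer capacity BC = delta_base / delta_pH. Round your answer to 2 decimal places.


Step 1: BC = change in base / change in pH
Step 2: BC = 3.2 / 0.7
Step 3: BC = 4.57 cmol/(kg*pH unit)

4.57


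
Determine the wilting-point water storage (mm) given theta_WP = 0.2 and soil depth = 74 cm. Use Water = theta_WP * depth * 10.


Step 1: Water (mm) = theta_WP * depth * 10
Step 2: Water = 0.2 * 74 * 10
Step 3: Water = 148.0 mm

148.0


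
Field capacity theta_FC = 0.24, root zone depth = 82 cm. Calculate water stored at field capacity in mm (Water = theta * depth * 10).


Step 1: Water (mm) = theta_FC * depth (cm) * 10
Step 2: Water = 0.24 * 82 * 10
Step 3: Water = 196.8 mm

196.8


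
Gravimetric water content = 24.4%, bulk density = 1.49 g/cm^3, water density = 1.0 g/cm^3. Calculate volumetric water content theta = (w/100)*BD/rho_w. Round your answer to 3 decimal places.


Step 1: theta = (w / 100) * BD / rho_w
Step 2: theta = (24.4 / 100) * 1.49 / 1.0
Step 3: theta = 0.244 * 1.49
Step 4: theta = 0.364

0.364


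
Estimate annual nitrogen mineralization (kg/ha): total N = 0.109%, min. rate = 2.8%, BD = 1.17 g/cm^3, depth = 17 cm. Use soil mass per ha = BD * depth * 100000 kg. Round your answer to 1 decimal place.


Step 1: Soil mass per ha = BD * depth * 100000 = 1.17 * 17 * 100000 = 1989000 kg
Step 2: Total N pool = soil mass * N%/100 = 1989000 * 0.109/100 = 2168.01 kg/ha
Step 3: N mineralized = N pool * rate%/100 = 2168.01 * 2.8/100 = 60.7 kg/ha/yr

60.7


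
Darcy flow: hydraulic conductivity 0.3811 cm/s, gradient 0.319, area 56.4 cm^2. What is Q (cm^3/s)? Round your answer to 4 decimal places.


Step 1: Apply Darcy's law: Q = K * i * A
Step 2: Q = 0.3811 * 0.319 * 56.4
Step 3: Q = 6.8566 cm^3/s

6.8566


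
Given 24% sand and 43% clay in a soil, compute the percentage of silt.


Step 1: sand + silt + clay = 100%
Step 2: silt = 100 - sand - clay
Step 3: silt = 100 - 24 - 43
Step 4: silt = 33%

33


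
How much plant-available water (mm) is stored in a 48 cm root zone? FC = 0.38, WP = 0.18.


Step 1: Available water = (FC - WP) * depth * 10
Step 2: AW = (0.38 - 0.18) * 48 * 10
Step 3: AW = 0.2 * 48 * 10
Step 4: AW = 96.0 mm

96.0


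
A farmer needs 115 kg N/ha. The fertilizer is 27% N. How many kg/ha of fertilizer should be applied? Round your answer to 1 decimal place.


Step 1: Fertilizer rate = target N / (N content / 100)
Step 2: Rate = 115 / (27 / 100)
Step 3: Rate = 115 / 0.27
Step 4: Rate = 425.9 kg/ha

425.9


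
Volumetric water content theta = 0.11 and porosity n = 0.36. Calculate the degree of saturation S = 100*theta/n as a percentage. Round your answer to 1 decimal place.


Step 1: S = 100 * theta_v / n
Step 2: S = 100 * 0.11 / 0.36
Step 3: S = 30.6%

30.6


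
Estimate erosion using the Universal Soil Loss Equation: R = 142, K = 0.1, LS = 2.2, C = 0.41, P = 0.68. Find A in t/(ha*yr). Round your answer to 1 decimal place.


Step 1: A = R * K * LS * C * P
Step 2: R * K = 142 * 0.1 = 14.2
Step 3: (R*K) * LS = 14.2 * 2.2 = 31.24
Step 4: * C * P = 31.24 * 0.41 * 0.68 = 8.7
Step 5: A = 8.7 t/(ha*yr)

8.7


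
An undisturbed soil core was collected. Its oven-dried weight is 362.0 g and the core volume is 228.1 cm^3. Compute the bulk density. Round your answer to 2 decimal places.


Step 1: Identify the formula: BD = dry mass / volume
Step 2: Substitute values: BD = 362.0 / 228.1
Step 3: BD = 1.59 g/cm^3

1.59


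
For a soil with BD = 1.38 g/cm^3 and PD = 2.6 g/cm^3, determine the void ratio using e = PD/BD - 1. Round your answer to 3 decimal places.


Step 1: e = PD / BD - 1
Step 2: e = 2.6 / 1.38 - 1
Step 3: e = 1.88406 - 1
Step 4: e = 0.884

0.884


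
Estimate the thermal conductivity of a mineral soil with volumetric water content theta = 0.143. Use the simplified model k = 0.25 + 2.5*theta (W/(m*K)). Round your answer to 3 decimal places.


Step 1: k = 0.25 + 2.5 * theta
Step 2: k = 0.25 + 2.5 * 0.143
Step 3: k = 0.25 + 0.358
Step 4: k = 0.608 W/(m*K)

0.608


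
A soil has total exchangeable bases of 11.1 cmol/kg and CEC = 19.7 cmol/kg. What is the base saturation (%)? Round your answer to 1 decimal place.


Step 1: BS = 100 * (sum of bases) / CEC
Step 2: BS = 100 * 11.1 / 19.7
Step 3: BS = 56.3%

56.3


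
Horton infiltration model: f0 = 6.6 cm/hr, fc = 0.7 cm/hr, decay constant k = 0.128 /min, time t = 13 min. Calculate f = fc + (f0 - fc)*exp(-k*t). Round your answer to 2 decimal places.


Step 1: f = fc + (f0 - fc) * exp(-k * t)
Step 2: exp(-0.128 * 13) = 0.18938
Step 3: f = 0.7 + (6.6 - 0.7) * 0.18938
Step 4: f = 0.7 + 5.9 * 0.18938
Step 5: f = 1.82 cm/hr

1.82


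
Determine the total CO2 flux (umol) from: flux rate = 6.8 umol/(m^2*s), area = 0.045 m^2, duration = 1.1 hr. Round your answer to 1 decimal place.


Step 1: Convert time to seconds: 1.1 hr * 3600 = 3960.0 s
Step 2: Total = flux * area * time_s
Step 3: Total = 6.8 * 0.045 * 3960.0
Step 4: Total = 1211.8 umol

1211.8


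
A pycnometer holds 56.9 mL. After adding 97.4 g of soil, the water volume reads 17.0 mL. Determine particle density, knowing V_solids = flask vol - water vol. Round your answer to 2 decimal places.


Step 1: Volume of solids = flask volume - water volume with soil
Step 2: V_solids = 56.9 - 17.0 = 39.9 mL
Step 3: Particle density = mass / V_solids = 97.4 / 39.9 = 2.44 g/cm^3

2.44


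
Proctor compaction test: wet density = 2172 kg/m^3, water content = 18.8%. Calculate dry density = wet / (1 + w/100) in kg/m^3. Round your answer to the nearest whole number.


Step 1: Dry density = wet density / (1 + w/100)
Step 2: Dry density = 2172 / (1 + 18.8/100)
Step 3: Dry density = 2172 / 1.188
Step 4: Dry density = 1828 kg/m^3

1828


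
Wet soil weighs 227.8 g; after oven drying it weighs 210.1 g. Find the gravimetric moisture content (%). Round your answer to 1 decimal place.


Step 1: Water mass = wet - dry = 227.8 - 210.1 = 17.7 g
Step 2: w = 100 * water mass / dry mass
Step 3: w = 100 * 17.7 / 210.1 = 8.4%

8.4


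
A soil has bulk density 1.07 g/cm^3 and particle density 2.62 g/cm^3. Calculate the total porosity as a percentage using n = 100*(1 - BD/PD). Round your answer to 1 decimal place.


Step 1: Formula: n = 100 * (1 - BD / PD)
Step 2: n = 100 * (1 - 1.07 / 2.62)
Step 3: n = 100 * (1 - 0.4084)
Step 4: n = 59.2%

59.2


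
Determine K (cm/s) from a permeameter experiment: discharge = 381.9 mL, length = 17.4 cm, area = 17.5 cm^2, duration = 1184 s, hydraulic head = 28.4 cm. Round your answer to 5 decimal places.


Step 1: K = Q * L / (A * t * h)
Step 2: Numerator = 381.9 * 17.4 = 6645.06
Step 3: Denominator = 17.5 * 1184 * 28.4 = 588448.0
Step 4: K = 6645.06 / 588448.0 = 0.01129 cm/s

0.01129


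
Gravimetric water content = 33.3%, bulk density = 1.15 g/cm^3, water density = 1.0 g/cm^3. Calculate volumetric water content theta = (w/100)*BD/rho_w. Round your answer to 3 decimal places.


Step 1: theta = (w / 100) * BD / rho_w
Step 2: theta = (33.3 / 100) * 1.15 / 1.0
Step 3: theta = 0.333 * 1.15
Step 4: theta = 0.383

0.383


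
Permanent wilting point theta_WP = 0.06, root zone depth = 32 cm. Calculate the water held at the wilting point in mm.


Step 1: Water (mm) = theta_WP * depth * 10
Step 2: Water = 0.06 * 32 * 10
Step 3: Water = 19.2 mm

19.2


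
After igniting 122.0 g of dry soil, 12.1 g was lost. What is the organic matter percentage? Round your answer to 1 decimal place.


Step 1: OM% = 100 * LOI / sample mass
Step 2: OM = 100 * 12.1 / 122.0
Step 3: OM = 9.9%

9.9


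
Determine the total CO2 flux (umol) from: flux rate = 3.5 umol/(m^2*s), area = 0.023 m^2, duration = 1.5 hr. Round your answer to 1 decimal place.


Step 1: Convert time to seconds: 1.5 hr * 3600 = 5400.0 s
Step 2: Total = flux * area * time_s
Step 3: Total = 3.5 * 0.023 * 5400.0
Step 4: Total = 434.7 umol

434.7


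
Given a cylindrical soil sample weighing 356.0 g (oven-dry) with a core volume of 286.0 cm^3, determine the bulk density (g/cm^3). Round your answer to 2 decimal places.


Step 1: Identify the formula: BD = dry mass / volume
Step 2: Substitute values: BD = 356.0 / 286.0
Step 3: BD = 1.24 g/cm^3

1.24


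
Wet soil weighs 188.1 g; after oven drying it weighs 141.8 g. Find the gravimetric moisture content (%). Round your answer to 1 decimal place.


Step 1: Water mass = wet - dry = 188.1 - 141.8 = 46.3 g
Step 2: w = 100 * water mass / dry mass
Step 3: w = 100 * 46.3 / 141.8 = 32.7%

32.7


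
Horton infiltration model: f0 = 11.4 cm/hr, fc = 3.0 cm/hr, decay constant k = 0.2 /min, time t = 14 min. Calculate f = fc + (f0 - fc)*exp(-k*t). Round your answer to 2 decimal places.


Step 1: f = fc + (f0 - fc) * exp(-k * t)
Step 2: exp(-0.2 * 14) = 0.06081
Step 3: f = 3.0 + (11.4 - 3.0) * 0.06081
Step 4: f = 3.0 + 8.4 * 0.06081
Step 5: f = 3.51 cm/hr

3.51


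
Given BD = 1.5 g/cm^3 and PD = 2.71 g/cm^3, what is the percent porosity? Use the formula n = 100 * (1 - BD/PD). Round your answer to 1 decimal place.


Step 1: Formula: n = 100 * (1 - BD / PD)
Step 2: n = 100 * (1 - 1.5 / 2.71)
Step 3: n = 100 * (1 - 0.55351)
Step 4: n = 44.6%

44.6


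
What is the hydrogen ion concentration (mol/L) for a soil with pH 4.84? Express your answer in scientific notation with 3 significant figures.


Step 1: [H+] = 10^(-pH)
Step 2: [H+] = 10^(-4.84)
Step 3: [H+] = 1.45e-05 mol/L

1.45e-05


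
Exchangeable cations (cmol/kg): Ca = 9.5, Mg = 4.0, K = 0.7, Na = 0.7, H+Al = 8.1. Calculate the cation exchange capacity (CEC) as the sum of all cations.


Step 1: CEC = Ca + Mg + K + Na + (H+Al)
Step 2: CEC = 9.5 + 4.0 + 0.7 + 0.7 + 8.1
Step 3: CEC = 23.0 cmol/kg

23.0


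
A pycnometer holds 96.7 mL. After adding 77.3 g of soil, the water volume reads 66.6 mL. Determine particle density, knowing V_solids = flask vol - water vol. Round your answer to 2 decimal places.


Step 1: Volume of solids = flask volume - water volume with soil
Step 2: V_solids = 96.7 - 66.6 = 30.1 mL
Step 3: Particle density = mass / V_solids = 77.3 / 30.1 = 2.57 g/cm^3

2.57


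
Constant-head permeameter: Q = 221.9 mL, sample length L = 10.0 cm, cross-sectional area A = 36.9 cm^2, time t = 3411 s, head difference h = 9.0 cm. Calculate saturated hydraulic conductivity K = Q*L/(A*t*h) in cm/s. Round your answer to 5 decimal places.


Step 1: K = Q * L / (A * t * h)
Step 2: Numerator = 221.9 * 10.0 = 2219.0
Step 3: Denominator = 36.9 * 3411 * 9.0 = 1132793.1
Step 4: K = 2219.0 / 1132793.1 = 0.00196 cm/s

0.00196


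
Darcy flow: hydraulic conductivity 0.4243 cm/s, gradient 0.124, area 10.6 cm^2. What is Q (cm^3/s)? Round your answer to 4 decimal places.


Step 1: Apply Darcy's law: Q = K * i * A
Step 2: Q = 0.4243 * 0.124 * 10.6
Step 3: Q = 0.5577 cm^3/s

0.5577


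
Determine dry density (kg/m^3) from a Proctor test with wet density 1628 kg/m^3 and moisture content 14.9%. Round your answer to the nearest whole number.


Step 1: Dry density = wet density / (1 + w/100)
Step 2: Dry density = 1628 / (1 + 14.9/100)
Step 3: Dry density = 1628 / 1.149
Step 4: Dry density = 1417 kg/m^3

1417


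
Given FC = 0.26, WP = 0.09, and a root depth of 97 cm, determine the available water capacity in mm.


Step 1: Available water = (FC - WP) * depth * 10
Step 2: AW = (0.26 - 0.09) * 97 * 10
Step 3: AW = 0.17 * 97 * 10
Step 4: AW = 164.9 mm

164.9


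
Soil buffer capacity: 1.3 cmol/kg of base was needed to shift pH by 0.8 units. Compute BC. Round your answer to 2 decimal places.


Step 1: BC = change in base / change in pH
Step 2: BC = 1.3 / 0.8
Step 3: BC = 1.63 cmol/(kg*pH unit)

1.63


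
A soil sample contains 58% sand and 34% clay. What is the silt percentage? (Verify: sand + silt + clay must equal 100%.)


Step 1: sand + silt + clay = 100%
Step 2: silt = 100 - sand - clay
Step 3: silt = 100 - 58 - 34
Step 4: silt = 8%

8


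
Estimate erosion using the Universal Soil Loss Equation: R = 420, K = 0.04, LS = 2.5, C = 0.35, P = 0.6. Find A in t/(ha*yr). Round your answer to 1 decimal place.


Step 1: A = R * K * LS * C * P
Step 2: R * K = 420 * 0.04 = 16.8
Step 3: (R*K) * LS = 16.8 * 2.5 = 42.0
Step 4: * C * P = 42.0 * 0.35 * 0.6 = 8.8
Step 5: A = 8.8 t/(ha*yr)

8.8


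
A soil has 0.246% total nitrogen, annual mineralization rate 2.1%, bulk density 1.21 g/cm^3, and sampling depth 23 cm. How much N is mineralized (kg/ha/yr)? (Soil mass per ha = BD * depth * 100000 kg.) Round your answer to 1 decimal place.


Step 1: Soil mass per ha = BD * depth * 100000 = 1.21 * 23 * 100000 = 2783000 kg
Step 2: Total N pool = soil mass * N%/100 = 2783000 * 0.246/100 = 6846.18 kg/ha
Step 3: N mineralized = N pool * rate%/100 = 6846.18 * 2.1/100 = 143.8 kg/ha/yr

143.8


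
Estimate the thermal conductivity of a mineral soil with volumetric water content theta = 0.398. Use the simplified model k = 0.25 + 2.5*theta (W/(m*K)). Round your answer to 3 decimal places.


Step 1: k = 0.25 + 2.5 * theta
Step 2: k = 0.25 + 2.5 * 0.398
Step 3: k = 0.25 + 0.995
Step 4: k = 1.245 W/(m*K)

1.245


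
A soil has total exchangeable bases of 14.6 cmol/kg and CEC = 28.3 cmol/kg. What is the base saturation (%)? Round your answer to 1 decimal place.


Step 1: BS = 100 * (sum of bases) / CEC
Step 2: BS = 100 * 14.6 / 28.3
Step 3: BS = 51.6%

51.6


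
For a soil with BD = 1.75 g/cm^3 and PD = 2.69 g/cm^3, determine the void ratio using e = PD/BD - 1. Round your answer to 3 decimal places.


Step 1: e = PD / BD - 1
Step 2: e = 2.69 / 1.75 - 1
Step 3: e = 1.53714 - 1
Step 4: e = 0.537

0.537


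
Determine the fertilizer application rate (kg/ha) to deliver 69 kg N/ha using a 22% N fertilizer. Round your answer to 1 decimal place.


Step 1: Fertilizer rate = target N / (N content / 100)
Step 2: Rate = 69 / (22 / 100)
Step 3: Rate = 69 / 0.22
Step 4: Rate = 313.6 kg/ha

313.6


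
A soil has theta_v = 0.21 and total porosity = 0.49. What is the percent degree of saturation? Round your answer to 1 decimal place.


Step 1: S = 100 * theta_v / n
Step 2: S = 100 * 0.21 / 0.49
Step 3: S = 42.9%

42.9


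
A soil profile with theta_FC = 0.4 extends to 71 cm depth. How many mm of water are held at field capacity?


Step 1: Water (mm) = theta_FC * depth (cm) * 10
Step 2: Water = 0.4 * 71 * 10
Step 3: Water = 284.0 mm

284.0


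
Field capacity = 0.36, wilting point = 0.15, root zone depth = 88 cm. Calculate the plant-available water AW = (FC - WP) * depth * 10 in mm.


Step 1: Available water = (FC - WP) * depth * 10
Step 2: AW = (0.36 - 0.15) * 88 * 10
Step 3: AW = 0.21 * 88 * 10
Step 4: AW = 184.8 mm

184.8


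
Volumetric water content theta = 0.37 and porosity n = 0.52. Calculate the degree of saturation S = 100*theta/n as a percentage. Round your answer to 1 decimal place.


Step 1: S = 100 * theta_v / n
Step 2: S = 100 * 0.37 / 0.52
Step 3: S = 71.2%

71.2


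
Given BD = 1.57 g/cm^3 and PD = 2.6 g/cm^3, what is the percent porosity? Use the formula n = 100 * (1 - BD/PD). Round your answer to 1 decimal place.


Step 1: Formula: n = 100 * (1 - BD / PD)
Step 2: n = 100 * (1 - 1.57 / 2.6)
Step 3: n = 100 * (1 - 0.60385)
Step 4: n = 39.6%

39.6


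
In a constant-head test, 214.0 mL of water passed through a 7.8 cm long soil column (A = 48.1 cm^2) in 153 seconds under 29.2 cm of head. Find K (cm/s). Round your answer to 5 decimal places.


Step 1: K = Q * L / (A * t * h)
Step 2: Numerator = 214.0 * 7.8 = 1669.2
Step 3: Denominator = 48.1 * 153 * 29.2 = 214891.56
Step 4: K = 1669.2 / 214891.56 = 0.00777 cm/s

0.00777


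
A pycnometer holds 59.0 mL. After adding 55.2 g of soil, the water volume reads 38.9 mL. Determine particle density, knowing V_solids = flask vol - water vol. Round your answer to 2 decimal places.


Step 1: Volume of solids = flask volume - water volume with soil
Step 2: V_solids = 59.0 - 38.9 = 20.1 mL
Step 3: Particle density = mass / V_solids = 55.2 / 20.1 = 2.75 g/cm^3

2.75
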